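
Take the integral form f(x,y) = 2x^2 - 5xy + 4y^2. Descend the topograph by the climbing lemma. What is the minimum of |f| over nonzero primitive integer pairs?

translate: b→-1 (≡-5 mod 4), so (2,-5,4)→(2,-1,1)
flip: (2,-1,1)→(1,1,2)
reduced (well bottom): (1,1,2) with a≤c, −a<b≤a
well minimum = a = 1

1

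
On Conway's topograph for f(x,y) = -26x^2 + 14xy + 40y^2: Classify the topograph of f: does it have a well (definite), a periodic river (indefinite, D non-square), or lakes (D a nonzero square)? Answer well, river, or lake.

D = b²−4ac = 14² − 4·(-26)·40 = 4356
D = 66² is a perfect square ⇒ form factors over ℤ ⇒ lakes

lake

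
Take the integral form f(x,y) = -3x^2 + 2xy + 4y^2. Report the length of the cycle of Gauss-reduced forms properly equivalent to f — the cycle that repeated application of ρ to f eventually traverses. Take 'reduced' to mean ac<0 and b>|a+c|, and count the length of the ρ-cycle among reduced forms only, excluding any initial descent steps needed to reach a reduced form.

D = 52, ⌊√D⌋ = 7
river: ρ → (4,6,-1)
river: ρ → (-1,6,4)
river: ρ → (4,2,-3)
river: ρ → (-3,4,3)
river: ρ → (3,2,-4)
river: ρ → (-4,6,1)
river: ρ → (1,6,-4)
river: ρ → (-4,2,3)
river: ρ → (3,4,-3)
river: ρ → (-3,2,4)
ρ-cycle length = 10 (tail of 0 descent steps not counted)

10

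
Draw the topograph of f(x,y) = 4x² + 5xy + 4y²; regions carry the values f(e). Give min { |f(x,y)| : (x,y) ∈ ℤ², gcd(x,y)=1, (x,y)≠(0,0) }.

translate: b→-3 (≡5 mod 8), so (4,5,4)→(4,-3,3)
flip: (4,-3,3)→(3,3,4)
reduced (well bottom): (3,3,4) with a≤c, −a<b≤a
well minimum = a = 3

3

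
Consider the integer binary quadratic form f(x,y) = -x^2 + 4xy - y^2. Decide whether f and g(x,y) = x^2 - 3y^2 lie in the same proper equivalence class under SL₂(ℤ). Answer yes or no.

D₁ = 12, D₂ = 12
river cycle of f (length 2): (-1, 2, 2), (2, 2, -1)
river cycle of g (length 2): (1, 2, -2), (-2, 2, 1)
cycles differ ⇒ inequivalent

no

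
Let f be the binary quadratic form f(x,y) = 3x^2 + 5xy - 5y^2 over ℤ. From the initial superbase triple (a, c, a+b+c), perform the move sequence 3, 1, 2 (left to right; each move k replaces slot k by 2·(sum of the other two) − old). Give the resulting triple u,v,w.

start (3,-5,3) = (f(1,0),f(0,1),f(1,1))
replace slot 3: 2·(3+(-5)) − 3 = -7 → (3,-5,-7)
replace slot 1: 2·((-5)+(-7)) − 3 = -27 → (-27,-5,-7)
replace slot 2: 2·((-27)+(-7)) − (-5) = -63 → (-27,-63,-7)

-27,-63,-7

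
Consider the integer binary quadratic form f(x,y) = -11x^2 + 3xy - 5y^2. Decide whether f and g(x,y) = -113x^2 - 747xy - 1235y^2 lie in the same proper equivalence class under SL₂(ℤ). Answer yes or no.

D₁ = -211, D₂ = -211
f is negative-definite; reduce −f:
−f: flip: (11,-3,5)→(5,3,11)
−f: reduced (well bottom): (5,3,11) with a≤c, −a<b≤a
flip sign back: reduced form of f is (-5,-3,-11)
g is negative-definite; reduce −g:
−g: translate: b→69 (≡747 mod 226), so (113,747,1235)→(113,69,11)
−g: flip: (113,69,11)→(11,-69,113)
−g: translate: b→-3 (≡-69 mod 22), so (11,-69,113)→(11,-3,5)
−g: flip: (11,-3,5)→(5,3,11)
−g: reduced (well bottom): (5,3,11) with a≤c, −a<b≤a
flip sign back: reduced form of g is (-5,-3,-11)
reduced forms (-5, -3, -11) vs (-5, -3, -11) ⇒ equivalent

yes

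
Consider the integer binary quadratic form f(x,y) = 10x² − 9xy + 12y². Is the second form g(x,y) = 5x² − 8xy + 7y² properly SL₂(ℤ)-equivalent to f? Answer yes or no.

D₁ = -399, D₂ = -76
discriminants differ ⇒ not SL₂(ℤ)-equivalent

no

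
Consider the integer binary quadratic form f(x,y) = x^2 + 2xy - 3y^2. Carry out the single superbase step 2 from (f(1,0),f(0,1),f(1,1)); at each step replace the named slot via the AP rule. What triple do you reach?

start (1,-3,0) = (f(1,0),f(0,1),f(1,1))
replace slot 2: 2·(1+0) − (-3) = 5 → (1,5,0)

1,5,0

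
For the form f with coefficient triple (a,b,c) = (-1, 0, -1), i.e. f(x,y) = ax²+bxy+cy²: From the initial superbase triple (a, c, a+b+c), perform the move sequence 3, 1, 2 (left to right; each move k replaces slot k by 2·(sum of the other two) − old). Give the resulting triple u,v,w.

start (-1,-1,-2) = (f(1,0),f(0,1),f(1,1))
replace slot 3: 2·((-1)+(-1)) − (-2) = -2 → (-1,-1,-2)
replace slot 1: 2·((-1)+(-2)) − (-1) = -5 → (-5,-1,-2)
replace slot 2: 2·((-5)+(-2)) − (-1) = -13 → (-5,-13,-2)

-5,-13,-2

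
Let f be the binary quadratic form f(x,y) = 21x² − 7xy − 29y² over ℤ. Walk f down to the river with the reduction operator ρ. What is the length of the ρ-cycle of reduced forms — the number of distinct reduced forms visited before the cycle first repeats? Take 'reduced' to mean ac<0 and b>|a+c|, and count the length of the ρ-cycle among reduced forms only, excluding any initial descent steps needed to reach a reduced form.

D = 2485, ⌊√D⌋ = 49
descent: ρ → (-29,7,21)
descent: ρ → (21,35,-15)  [lands on river]
river: ρ → (-15,25,31)
river: ρ → (31,37,-9)
river: ρ → (-9,35,35)
river: ρ → (35,35,-9)
river: ρ → (-9,37,31)
river: ρ → (31,25,-15)
river: ρ → (-15,35,21)
river: ρ → (21,49,-1)
river: ρ → (-1,49,21)
ρ-cycle length = 10 (tail of 2 descent steps not counted)

10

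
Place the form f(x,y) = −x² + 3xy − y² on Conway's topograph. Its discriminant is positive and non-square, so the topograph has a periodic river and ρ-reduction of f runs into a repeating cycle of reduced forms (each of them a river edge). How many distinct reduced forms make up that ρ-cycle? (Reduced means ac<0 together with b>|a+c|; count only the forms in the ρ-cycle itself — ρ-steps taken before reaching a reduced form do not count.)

D = 5, ⌊√D⌋ = 2
descent: ρ → (-1,1,1)  [lands on river]
river: ρ → (1,1,-1)
ρ-cycle length = 2 (tail of 1 descent step not counted)

2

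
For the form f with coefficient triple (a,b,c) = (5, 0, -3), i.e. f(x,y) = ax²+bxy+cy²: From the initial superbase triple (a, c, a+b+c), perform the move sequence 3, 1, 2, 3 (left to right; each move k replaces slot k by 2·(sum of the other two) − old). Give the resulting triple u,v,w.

start (5,-3,2) = (f(1,0),f(0,1),f(1,1))
replace slot 3: 2·(5+(-3)) − 2 = 2 → (5,-3,2)
replace slot 1: 2·((-3)+2) − 5 = -7 → (-7,-3,2)
replace slot 2: 2·((-7)+2) − (-3) = -7 → (-7,-7,2)
replace slot 3: 2·((-7)+(-7)) − 2 = -30 → (-7,-7,-30)

-7,-7,-30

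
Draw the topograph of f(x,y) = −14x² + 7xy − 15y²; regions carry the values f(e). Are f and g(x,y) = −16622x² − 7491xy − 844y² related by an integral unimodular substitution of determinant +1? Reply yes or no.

D₁ = -791, D₂ = -791
f is negative-definite; reduce −f:
−f: reduced (well bottom): (14,-7,15) with a≤c, −a<b≤a
flip sign back: reduced form of f is (-14,7,-15)
g is negative-definite; reduce −g:
−g: flip: (16622,7491,844)→(844,-7491,16622)
−g: translate: b→-739 (≡-7491 mod 1688), so (844,-7491,16622)→(844,-739,162)
−g: flip: (844,-739,162)→(162,739,844)
−g: translate: b→91 (≡739 mod 324), so (162,739,844)→(162,91,14)
−g: flip: (162,91,14)→(14,-91,162)
−g: translate: b→-7 (≡-91 mod 28), so (14,-91,162)→(14,-7,15)
−g: reduced (well bottom): (14,-7,15) with a≤c, −a<b≤a
flip sign back: reduced form of g is (-14,7,-15)
reduced forms (-14, 7, -15) vs (-14, 7, -15) ⇒ equivalent

yes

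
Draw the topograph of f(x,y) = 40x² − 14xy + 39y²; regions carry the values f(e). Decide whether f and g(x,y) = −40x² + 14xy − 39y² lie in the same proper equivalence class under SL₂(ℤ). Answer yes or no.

D₁ = -6044, D₂ = -6044
f: flip: (40,-14,39)→(39,14,40)
f: reduced (well bottom): (39,14,40) with a≤c, −a<b≤a
g is negative-definite; reduce −g:
−g: flip: (40,-14,39)→(39,14,40)
−g: reduced (well bottom): (39,14,40) with a≤c, −a<b≤a
flip sign back: reduced form of g is (-39,-14,-40)
reduced forms (39, 14, 40) vs (-39, -14, -40) ⇒ inequivalent

no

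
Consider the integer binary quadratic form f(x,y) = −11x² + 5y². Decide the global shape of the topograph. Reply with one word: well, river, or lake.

D = b²−4ac = 0² − 4·(-11)·5 = 220
D > 0 non-square ⇒ indefinite ⇒ periodic river

river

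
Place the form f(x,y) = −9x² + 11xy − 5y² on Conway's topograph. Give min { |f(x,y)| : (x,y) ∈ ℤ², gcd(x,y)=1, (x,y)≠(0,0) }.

translate: b→7 (≡-11 mod 18), so (9,-11,5)→(9,7,3)
flip: (9,7,3)→(3,-7,9)
translate: b→-1 (≡-7 mod 6), so (3,-7,9)→(3,-1,5)
reduced (well bottom): (3,-1,5) with a≤c, −a<b≤a
well minimum |f| = |-3| = 3 (negative-definite)

3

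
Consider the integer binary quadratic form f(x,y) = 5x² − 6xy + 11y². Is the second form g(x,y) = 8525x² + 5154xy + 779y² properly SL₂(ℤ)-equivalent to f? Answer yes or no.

D₁ = -184, D₂ = -184
f: translate: b→4 (≡-6 mod 10), so (5,-6,11)→(5,4,10)
f: reduced (well bottom): (5,4,10) with a≤c, −a<b≤a
g: flip: (8525,5154,779)→(779,-5154,8525)
g: translate: b→-480 (≡-5154 mod 1558), so (779,-5154,8525)→(779,-480,74)
g: flip: (779,-480,74)→(74,480,779)
g: translate: b→36 (≡480 mod 148), so (74,480,779)→(74,36,5)
g: flip: (74,36,5)→(5,-36,74)
g: translate: b→4 (≡-36 mod 10), so (5,-36,74)→(5,4,10)
g: reduced (well bottom): (5,4,10) with a≤c, −a<b≤a
reduced forms (5, 4, 10) vs (5, 4, 10) ⇒ equivalent

yes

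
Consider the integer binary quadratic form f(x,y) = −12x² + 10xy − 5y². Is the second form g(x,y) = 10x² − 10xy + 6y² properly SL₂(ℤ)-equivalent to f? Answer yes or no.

D₁ = -140, D₂ = -140
f is negative-definite; reduce −f:
−f: flip: (12,-10,5)→(5,10,12)
−f: translate: b→0 (≡10 mod 10), so (5,10,12)→(5,0,7)
−f: reduced (well bottom): (5,0,7) with a≤c, −a<b≤a
flip sign back: reduced form of f is (-5,0,-7)
g: translate: b→10 (≡-10 mod 20), so (10,-10,6)→(10,10,6)
g: flip: (10,10,6)→(6,-10,10)
g: translate: b→2 (≡-10 mod 12), so (6,-10,10)→(6,2,6)
g: reduced (well bottom): (6,2,6) with a≤c, −a<b≤a
reduced forms (-5, 0, -7) vs (6, 2, 6) ⇒ inequivalent

no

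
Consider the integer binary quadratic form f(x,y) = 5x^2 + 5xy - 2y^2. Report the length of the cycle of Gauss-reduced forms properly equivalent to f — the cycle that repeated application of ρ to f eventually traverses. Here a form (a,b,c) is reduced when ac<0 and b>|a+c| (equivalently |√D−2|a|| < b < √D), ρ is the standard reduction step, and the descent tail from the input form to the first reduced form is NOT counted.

D = 65, ⌊√D⌋ = 8
river: ρ → (-2,7,2)
river: ρ → (2,5,-5)
river: ρ → (-5,5,2)
river: ρ → (2,7,-2)
river: ρ → (-2,5,5)
river: ρ → (5,5,-2)
ρ-cycle length = 6 (tail of 0 descent steps not counted)

6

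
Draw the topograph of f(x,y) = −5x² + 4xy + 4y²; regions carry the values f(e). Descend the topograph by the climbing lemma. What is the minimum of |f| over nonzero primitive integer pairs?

river: ρ → (4,4,-5)
river: ρ → (-5,6,3)
river: ρ → (3,6,-5)
river: ρ → (-5,4,4)
closes: descent 0, river 4
min |a| on river = 3

3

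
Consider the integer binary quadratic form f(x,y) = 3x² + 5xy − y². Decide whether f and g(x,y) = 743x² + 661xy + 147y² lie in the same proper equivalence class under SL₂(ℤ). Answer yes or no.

D₁ = 37, D₂ = 37
river cycle of f (length 6): (-1, 5, 3), (3, 1, -3), (-3, 5, 1), (1, 5, -3), (-3, 1, 3), (3, 5, -1)
river cycle of g (length 6): (-1, 5, 3), (3, 1, -3), (-3, 5, 1), (1, 5, -3), (-3, 1, 3), (3, 5, -1)
cycles coincide ⇒ equivalent

yes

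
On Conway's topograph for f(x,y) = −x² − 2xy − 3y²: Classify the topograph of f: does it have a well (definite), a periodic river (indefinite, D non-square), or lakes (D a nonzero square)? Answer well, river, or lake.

D = b²−4ac = (-2)² − 4·(-1)·(-3) = -8
D < 0 ⇒ definite ⇒ every region one sign ⇒ single well

well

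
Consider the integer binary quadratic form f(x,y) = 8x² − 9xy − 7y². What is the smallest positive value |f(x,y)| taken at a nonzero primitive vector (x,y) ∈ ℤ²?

descent: ρ → (-7,9,8)  [lands on river]
river: ρ → (8,7,-8)
river: ρ → (-8,9,7)
river: ρ → (7,5,-10)
river: ρ → (-10,15,2)
river: ρ → (2,17,-2)
river: ρ → (-2,15,10)
river: ρ → (10,5,-7)
closes: descent 1, river 8
min |a| on river = 2

2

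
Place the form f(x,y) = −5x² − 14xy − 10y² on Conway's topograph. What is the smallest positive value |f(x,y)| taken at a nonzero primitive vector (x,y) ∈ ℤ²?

translate: b→4 (≡14 mod 10), so (5,14,10)→(5,4,1)
flip: (5,4,1)→(1,-4,5)
translate: b→0 (≡-4 mod 2), so (1,-4,5)→(1,0,1)
reduced (well bottom): (1,0,1) with a≤c, −a<b≤a
well minimum |f| = |-1| = 1 (negative-definite)

1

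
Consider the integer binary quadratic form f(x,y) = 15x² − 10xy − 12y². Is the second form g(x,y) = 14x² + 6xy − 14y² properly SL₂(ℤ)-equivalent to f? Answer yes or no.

D₁ = 820, D₂ = 820
river cycle of f (length 12): (-12, 10, 15), (15, 20, -7), (-7, 22, 12), (12, 26, -3), (-3, 28, 3), (3, 26, -12), (-12, 22, 7), (7, 20, -15), (-15, 10, 12), (12, 14, -13), … (2 more)
river cycle of g (length 4): (-14, 22, 6), (6, 26, -6), (-6, 22, 14), (14, 6, -14)
cycles differ ⇒ inequivalent

no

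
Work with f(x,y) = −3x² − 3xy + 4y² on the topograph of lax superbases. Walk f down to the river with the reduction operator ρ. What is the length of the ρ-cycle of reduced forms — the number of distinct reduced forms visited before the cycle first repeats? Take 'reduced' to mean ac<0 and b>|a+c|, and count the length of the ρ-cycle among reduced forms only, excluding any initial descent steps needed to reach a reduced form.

D = 57, ⌊√D⌋ = 7
descent: ρ → (4,3,-3)  [lands on river]
river: ρ → (-3,3,4)
river: ρ → (4,5,-2)
river: ρ → (-2,7,1)
river: ρ → (1,7,-2)
river: ρ → (-2,5,4)
ρ-cycle length = 6 (tail of 1 descent step not counted)

6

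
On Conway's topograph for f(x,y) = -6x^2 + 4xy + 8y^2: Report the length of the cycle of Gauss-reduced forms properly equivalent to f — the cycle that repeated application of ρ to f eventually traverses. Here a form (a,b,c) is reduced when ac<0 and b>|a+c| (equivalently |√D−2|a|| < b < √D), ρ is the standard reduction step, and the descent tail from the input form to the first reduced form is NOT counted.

D = 208, ⌊√D⌋ = 14
river: ρ → (8,12,-2)
river: ρ → (-2,12,8)
river: ρ → (8,4,-6)
river: ρ → (-6,8,6)
river: ρ → (6,4,-8)
river: ρ → (-8,12,2)
river: ρ → (2,12,-8)
river: ρ → (-8,4,6)
river: ρ → (6,8,-6)
river: ρ → (-6,4,8)
ρ-cycle length = 10 (tail of 0 descent steps not counted)

10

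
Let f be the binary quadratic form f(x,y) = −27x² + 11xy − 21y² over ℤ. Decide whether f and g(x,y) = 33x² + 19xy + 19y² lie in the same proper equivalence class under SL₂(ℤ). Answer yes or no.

D₁ = -2147, D₂ = -2147
f is negative-definite; reduce −f:
−f: flip: (27,-11,21)→(21,11,27)
−f: reduced (well bottom): (21,11,27) with a≤c, −a<b≤a
flip sign back: reduced form of f is (-21,-11,-27)
g: flip: (33,19,19)→(19,-19,33)
g: translate: b→19 (≡-19 mod 38), so (19,-19,33)→(19,19,33)
g: reduced (well bottom): (19,19,33) with a≤c, −a<b≤a
reduced forms (-21, -11, -27) vs (19, 19, 33) ⇒ inequivalent

no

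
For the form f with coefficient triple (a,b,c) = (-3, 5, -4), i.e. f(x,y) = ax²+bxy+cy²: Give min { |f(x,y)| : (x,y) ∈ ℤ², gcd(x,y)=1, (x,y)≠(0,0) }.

translate: b→1 (≡-5 mod 6), so (3,-5,4)→(3,1,2)
flip: (3,1,2)→(2,-1,3)
reduced (well bottom): (2,-1,3) with a≤c, −a<b≤a
well minimum |f| = |-2| = 2 (negative-definite)

2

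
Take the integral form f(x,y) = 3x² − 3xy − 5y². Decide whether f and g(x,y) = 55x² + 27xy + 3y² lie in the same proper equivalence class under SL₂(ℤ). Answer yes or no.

D₁ = 69, D₂ = 69
river cycle of f (length 4): (-5, 3, 3), (3, 3, -5), (-5, 7, 1), (1, 7, -5)
river cycle of g (length 4): (3, 3, -5), (-5, 7, 1), (1, 7, -5), (-5, 3, 3)
cycles coincide ⇒ equivalent

yes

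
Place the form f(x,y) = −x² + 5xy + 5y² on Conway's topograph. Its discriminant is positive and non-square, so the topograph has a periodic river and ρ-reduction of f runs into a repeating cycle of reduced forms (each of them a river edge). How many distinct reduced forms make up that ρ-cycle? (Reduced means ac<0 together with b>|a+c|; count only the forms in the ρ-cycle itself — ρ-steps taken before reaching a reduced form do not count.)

D = 45, ⌊√D⌋ = 6
river: ρ → (5,5,-1)
river: ρ → (-1,5,5)
ρ-cycle length = 2 (tail of 0 descent steps not counted)

2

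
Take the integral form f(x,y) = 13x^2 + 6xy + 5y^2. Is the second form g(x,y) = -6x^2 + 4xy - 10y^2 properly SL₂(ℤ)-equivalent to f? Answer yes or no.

D₁ = -224, D₂ = -224
f: flip: (13,6,5)→(5,-6,13)
f: translate: b→4 (≡-6 mod 10), so (5,-6,13)→(5,4,12)
f: reduced (well bottom): (5,4,12) with a≤c, −a<b≤a
g is negative-definite; reduce −g:
−g: reduced (well bottom): (6,-4,10) with a≤c, −a<b≤a
flip sign back: reduced form of g is (-6,4,-10)
reduced forms (5, 4, 12) vs (-6, 4, -10) ⇒ inequivalent

no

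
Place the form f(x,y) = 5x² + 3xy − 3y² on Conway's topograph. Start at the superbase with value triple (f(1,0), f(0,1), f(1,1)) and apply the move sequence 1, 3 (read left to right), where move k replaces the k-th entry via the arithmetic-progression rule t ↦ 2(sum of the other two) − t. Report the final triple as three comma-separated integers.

start (5,-3,5) = (f(1,0),f(0,1),f(1,1))
replace slot 1: 2·((-3)+5) − 5 = -1 → (-1,-3,5)
replace slot 3: 2·((-1)+(-3)) − 5 = -13 → (-1,-3,-13)

-1,-3,-13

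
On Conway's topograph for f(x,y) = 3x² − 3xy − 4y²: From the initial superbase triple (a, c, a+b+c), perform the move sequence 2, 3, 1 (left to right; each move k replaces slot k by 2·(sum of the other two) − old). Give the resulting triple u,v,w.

start (3,-4,-4) = (f(1,0),f(0,1),f(1,1))
replace slot 2: 2·(3+(-4)) − (-4) = 2 → (3,2,-4)
replace slot 3: 2·(3+2) − (-4) = 14 → (3,2,14)
replace slot 1: 2·(2+14) − 3 = 29 → (29,2,14)

29,2,14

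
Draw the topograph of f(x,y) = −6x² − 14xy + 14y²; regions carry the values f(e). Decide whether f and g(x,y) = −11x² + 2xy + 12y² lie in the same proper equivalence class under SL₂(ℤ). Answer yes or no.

D₁ = 532, D₂ = 532
river cycle of f (length 4): (14, 14, -6), (-6, 22, 2), (2, 22, -6), (-6, 14, 14)
river cycle of g (length 16): (12, 22, -1), (-1, 22, 12), (12, 2, -11), (-11, 20, 3), (3, 22, -4), (-4, 18, 13), (13, 8, -9), (-9, 10, 12), (12, 14, -7), (-7, 14, 12), … (6 more)
cycles differ ⇒ inequivalent

no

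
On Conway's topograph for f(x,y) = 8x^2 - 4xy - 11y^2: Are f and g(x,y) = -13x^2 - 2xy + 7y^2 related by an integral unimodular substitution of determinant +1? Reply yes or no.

D₁ = 368, D₂ = 368
river cycle of f (length 8): (-11, 4, 8), (8, 12, -7), (-7, 16, 4), (4, 16, -7), (-7, 12, 8), (8, 4, -11), (-11, 18, 1), (1, 18, -11)
river cycle of g (length 8): (7, 16, -4), (-4, 16, 7), (7, 12, -8), (-8, 4, 11), (11, 18, -1), (-1, 18, 11), (11, 4, -8), (-8, 12, 7)
cycles differ ⇒ inequivalent

no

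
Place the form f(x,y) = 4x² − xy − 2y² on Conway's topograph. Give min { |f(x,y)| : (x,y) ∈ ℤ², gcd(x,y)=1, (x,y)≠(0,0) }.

descent: ρ → (-2,5,1)  [lands on river]
river: ρ → (1,5,-2)
river: ρ → (-2,3,3)
river: ρ → (3,3,-2)
closes: descent 1, river 4
min |a| on river = 1

1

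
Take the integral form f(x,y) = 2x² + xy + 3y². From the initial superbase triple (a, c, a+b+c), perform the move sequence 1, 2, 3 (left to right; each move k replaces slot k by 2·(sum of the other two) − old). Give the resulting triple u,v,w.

start (2,3,6) = (f(1,0),f(0,1),f(1,1))
replace slot 1: 2·(3+6) − 2 = 16 → (16,3,6)
replace slot 2: 2·(16+6) − 3 = 41 → (16,41,6)
replace slot 3: 2·(16+41) − 6 = 108 → (16,41,108)

16,41,108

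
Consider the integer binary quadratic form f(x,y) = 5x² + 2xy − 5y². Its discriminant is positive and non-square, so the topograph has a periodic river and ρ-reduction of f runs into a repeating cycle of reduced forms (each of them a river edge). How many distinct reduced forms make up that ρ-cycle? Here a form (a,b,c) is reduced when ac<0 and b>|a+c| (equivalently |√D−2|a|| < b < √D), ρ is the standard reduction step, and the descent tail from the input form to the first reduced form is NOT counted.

D = 104, ⌊√D⌋ = 10
river: ρ → (-5,8,2)
river: ρ → (2,8,-5)
river: ρ → (-5,2,5)
river: ρ → (5,8,-2)
river: ρ → (-2,8,5)
river: ρ → (5,2,-5)
ρ-cycle length = 6 (tail of 0 descent steps not counted)

6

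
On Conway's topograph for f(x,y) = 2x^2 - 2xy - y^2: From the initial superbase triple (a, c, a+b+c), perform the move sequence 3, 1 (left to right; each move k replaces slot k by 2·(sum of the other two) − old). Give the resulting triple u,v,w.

start (2,-1,-1) = (f(1,0),f(0,1),f(1,1))
replace slot 3: 2·(2+(-1)) − (-1) = 3 → (2,-1,3)
replace slot 1: 2·((-1)+3) − 2 = 2 → (2,-1,3)

2,-1,3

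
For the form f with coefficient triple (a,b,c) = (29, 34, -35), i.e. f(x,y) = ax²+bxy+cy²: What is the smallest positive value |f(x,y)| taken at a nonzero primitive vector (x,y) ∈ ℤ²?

river: ρ → (-35,36,28)
river: ρ → (28,20,-43)
river: ρ → (-43,66,5)
river: ρ → (5,64,-56)
river: ρ → (-56,48,13)
river: ρ → (13,56,-40)
river: ρ → (-40,24,29)
river: ρ → (29,34,-35)
closes: descent 0, river 8
min |a| on river = 5

5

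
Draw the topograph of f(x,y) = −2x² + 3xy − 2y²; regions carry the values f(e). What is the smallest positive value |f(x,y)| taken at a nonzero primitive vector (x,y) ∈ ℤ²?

translate: b→1 (≡-3 mod 4), so (2,-3,2)→(2,1,1)
flip: (2,1,1)→(1,-1,2)
translate: b→1 (≡-1 mod 2), so (1,-1,2)→(1,1,2)
reduced (well bottom): (1,1,2) with a≤c, −a<b≤a
well minimum |f| = |-1| = 1 (negative-definite)

1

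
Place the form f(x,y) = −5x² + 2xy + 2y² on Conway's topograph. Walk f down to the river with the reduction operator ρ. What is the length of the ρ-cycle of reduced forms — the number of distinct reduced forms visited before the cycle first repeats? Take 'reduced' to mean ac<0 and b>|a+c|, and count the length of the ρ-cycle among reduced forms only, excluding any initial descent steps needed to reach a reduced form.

D = 44, ⌊√D⌋ = 6
descent: ρ → (2,6,-1)  [lands on river]
river: ρ → (-1,6,2)
ρ-cycle length = 2 (tail of 1 descent step not counted)

2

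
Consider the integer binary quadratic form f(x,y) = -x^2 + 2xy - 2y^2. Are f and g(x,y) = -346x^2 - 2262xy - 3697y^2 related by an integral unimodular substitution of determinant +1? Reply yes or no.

D₁ = -4, D₂ = -4
f is negative-definite; reduce −f:
−f: translate: b→0 (≡-2 mod 2), so (1,-2,2)→(1,0,1)
−f: reduced (well bottom): (1,0,1) with a≤c, −a<b≤a
flip sign back: reduced form of f is (-1,0,-1)
g is negative-definite; reduce −g:
−g: translate: b→186 (≡2262 mod 692), so (346,2262,3697)→(346,186,25)
−g: flip: (346,186,25)→(25,-186,346)
−g: translate: b→14 (≡-186 mod 50), so (25,-186,346)→(25,14,2)
−g: flip: (25,14,2)→(2,-14,25)
−g: translate: b→2 (≡-14 mod 4), so (2,-14,25)→(2,2,1)
−g: flip: (2,2,1)→(1,-2,2)
−g: translate: b→0 (≡-2 mod 2), so (1,-2,2)→(1,0,1)
−g: reduced (well bottom): (1,0,1) with a≤c, −a<b≤a
flip sign back: reduced form of g is (-1,0,-1)
reduced forms (-1, 0, -1) vs (-1, 0, -1) ⇒ equivalent

yes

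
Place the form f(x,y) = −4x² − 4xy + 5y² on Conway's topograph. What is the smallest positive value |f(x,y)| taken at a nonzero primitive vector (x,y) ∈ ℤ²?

descent: ρ → (5,4,-4)  [lands on river]
river: ρ → (-4,4,5)
river: ρ → (5,6,-3)
river: ρ → (-3,6,5)
closes: descent 1, river 4
min |a| on river = 3

3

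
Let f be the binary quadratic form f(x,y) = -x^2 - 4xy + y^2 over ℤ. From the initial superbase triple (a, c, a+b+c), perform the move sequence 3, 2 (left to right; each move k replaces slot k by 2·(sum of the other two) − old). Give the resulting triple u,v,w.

start (-1,1,-4) = (f(1,0),f(0,1),f(1,1))
replace slot 3: 2·((-1)+1) − (-4) = 4 → (-1,1,4)
replace slot 2: 2·((-1)+4) − 1 = 5 → (-1,5,4)

-1,5,4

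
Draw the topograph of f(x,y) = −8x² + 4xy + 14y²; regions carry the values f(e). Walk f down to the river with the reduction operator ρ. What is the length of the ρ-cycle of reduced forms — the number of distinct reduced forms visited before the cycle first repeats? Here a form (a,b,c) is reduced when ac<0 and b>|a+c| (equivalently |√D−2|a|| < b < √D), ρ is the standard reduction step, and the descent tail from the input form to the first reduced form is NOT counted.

D = 464, ⌊√D⌋ = 21
descent: ρ → (14,-4,-8)
descent: ρ → (-8,20,2)  [lands on river]
river: ρ → (2,20,-8)
river: ρ → (-8,12,10)
river: ρ → (10,8,-10)
river: ρ → (-10,12,8)
river: ρ → (8,20,-2)
river: ρ → (-2,20,8)
river: ρ → (8,12,-10)
river: ρ → (-10,8,10)
river: ρ → (10,12,-8)
ρ-cycle length = 10 (tail of 2 descent steps not counted)

10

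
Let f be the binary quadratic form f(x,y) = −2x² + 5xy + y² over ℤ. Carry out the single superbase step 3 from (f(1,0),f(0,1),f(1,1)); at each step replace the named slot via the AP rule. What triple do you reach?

start (-2,1,4) = (f(1,0),f(0,1),f(1,1))
replace slot 3: 2·((-2)+1) − 4 = -6 → (-2,1,-6)

-2,1,-6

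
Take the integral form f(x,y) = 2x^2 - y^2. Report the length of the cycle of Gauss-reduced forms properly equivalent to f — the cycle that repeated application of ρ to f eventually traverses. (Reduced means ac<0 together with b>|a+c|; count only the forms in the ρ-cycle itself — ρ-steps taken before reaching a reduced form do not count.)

D = 8, ⌊√D⌋ = 2
descent: ρ → (-1,2,1)  [lands on river]
river: ρ → (1,2,-1)
ρ-cycle length = 2 (tail of 1 descent step not counted)

2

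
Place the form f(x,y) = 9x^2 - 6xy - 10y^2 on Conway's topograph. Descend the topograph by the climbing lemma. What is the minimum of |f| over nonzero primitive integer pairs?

descent: ρ → (-10,6,9)  [lands on river]
river: ρ → (9,12,-7)
river: ρ → (-7,16,5)
river: ρ → (5,14,-10)
closes: descent 1, river 4
min |a| on river = 5

5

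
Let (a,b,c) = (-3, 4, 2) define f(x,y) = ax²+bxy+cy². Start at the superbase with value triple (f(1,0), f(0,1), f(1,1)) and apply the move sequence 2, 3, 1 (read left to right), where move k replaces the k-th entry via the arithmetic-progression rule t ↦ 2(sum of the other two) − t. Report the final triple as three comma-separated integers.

start (-3,2,3) = (f(1,0),f(0,1),f(1,1))
replace slot 2: 2·((-3)+3) − 2 = -2 → (-3,-2,3)
replace slot 3: 2·((-3)+(-2)) − 3 = -13 → (-3,-2,-13)
replace slot 1: 2·((-2)+(-13)) − (-3) = -27 → (-27,-2,-13)

-27,-2,-13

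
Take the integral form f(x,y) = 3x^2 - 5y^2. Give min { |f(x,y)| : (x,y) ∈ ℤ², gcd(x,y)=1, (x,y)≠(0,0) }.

descent: ρ → (-5,0,3)
descent: ρ → (3,6,-2)  [lands on river]
river: ρ → (-2,6,3)
closes: descent 2, river 2
min |a| on river = 2

2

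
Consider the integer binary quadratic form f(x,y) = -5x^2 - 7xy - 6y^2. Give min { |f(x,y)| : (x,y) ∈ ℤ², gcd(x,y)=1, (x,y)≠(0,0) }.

translate: b→-3 (≡7 mod 10), so (5,7,6)→(5,-3,4)
flip: (5,-3,4)→(4,3,5)
reduced (well bottom): (4,3,5) with a≤c, −a<b≤a
well minimum |f| = |-4| = 4 (negative-definite)

4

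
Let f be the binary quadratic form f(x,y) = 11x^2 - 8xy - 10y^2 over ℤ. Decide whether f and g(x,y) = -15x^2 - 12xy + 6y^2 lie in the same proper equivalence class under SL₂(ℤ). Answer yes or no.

D₁ = 504, D₂ = 504
river cycle of f (length 10): (-10, 8, 11), (11, 14, -7), (-7, 14, 11), (11, 8, -10), (-10, 12, 9), (9, 6, -13), (-13, 20, 2), (2, 20, -13), (-13, 6, 9), (9, 12, -10)
river cycle of g (length 4): (6, 12, -15), (-15, 18, 3), (3, 18, -15), (-15, 12, 6)
cycles differ ⇒ inequivalent

no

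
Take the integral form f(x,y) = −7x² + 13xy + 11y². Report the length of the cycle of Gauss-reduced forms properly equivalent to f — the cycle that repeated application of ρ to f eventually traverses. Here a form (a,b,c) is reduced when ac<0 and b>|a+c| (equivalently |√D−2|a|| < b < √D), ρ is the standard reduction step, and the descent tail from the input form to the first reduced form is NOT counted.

D = 477, ⌊√D⌋ = 21
river: ρ → (11,9,-9)
river: ρ → (-9,9,11)
river: ρ → (11,13,-7)
river: ρ → (-7,15,9)
river: ρ → (9,21,-1)
river: ρ → (-1,21,9)
river: ρ → (9,15,-7)
river: ρ → (-7,13,11)
ρ-cycle length = 8 (tail of 0 descent steps not counted)

8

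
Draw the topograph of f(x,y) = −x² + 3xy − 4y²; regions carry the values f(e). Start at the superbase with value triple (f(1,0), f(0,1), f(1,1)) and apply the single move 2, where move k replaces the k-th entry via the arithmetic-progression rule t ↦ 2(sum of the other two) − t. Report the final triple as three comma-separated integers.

start (-1,-4,-2) = (f(1,0),f(0,1),f(1,1))
replace slot 2: 2·((-1)+(-2)) − (-4) = -2 → (-1,-2,-2)

-1,-2,-2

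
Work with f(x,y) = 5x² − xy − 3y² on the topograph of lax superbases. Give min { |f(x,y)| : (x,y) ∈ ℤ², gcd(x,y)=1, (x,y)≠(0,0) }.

descent: ρ → (-3,7,1)  [lands on river]
river: ρ → (1,7,-3)
river: ρ → (-3,5,3)
river: ρ → (3,7,-1)
river: ρ → (-1,7,3)
river: ρ → (3,5,-3)
closes: descent 1, river 6
min |a| on river = 1

1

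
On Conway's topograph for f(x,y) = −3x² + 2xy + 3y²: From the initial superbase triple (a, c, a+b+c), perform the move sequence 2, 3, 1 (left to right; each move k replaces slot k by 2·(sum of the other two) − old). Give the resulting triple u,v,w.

start (-3,3,2) = (f(1,0),f(0,1),f(1,1))
replace slot 2: 2·((-3)+2) − 3 = -5 → (-3,-5,2)
replace slot 3: 2·((-3)+(-5)) − 2 = -18 → (-3,-5,-18)
replace slot 1: 2·((-5)+(-18)) − (-3) = -43 → (-43,-5,-18)

-43,-5,-18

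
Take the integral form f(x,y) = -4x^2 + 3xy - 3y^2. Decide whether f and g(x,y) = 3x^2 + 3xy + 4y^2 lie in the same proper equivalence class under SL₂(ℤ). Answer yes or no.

D₁ = -39, D₂ = -39
f is negative-definite; reduce −f:
−f: flip: (4,-3,3)→(3,3,4)
−f: reduced (well bottom): (3,3,4) with a≤c, −a<b≤a
flip sign back: reduced form of f is (-3,-3,-4)
g: reduced (well bottom): (3,3,4) with a≤c, −a<b≤a
reduced forms (-3, -3, -4) vs (3, 3, 4) ⇒ inequivalent

no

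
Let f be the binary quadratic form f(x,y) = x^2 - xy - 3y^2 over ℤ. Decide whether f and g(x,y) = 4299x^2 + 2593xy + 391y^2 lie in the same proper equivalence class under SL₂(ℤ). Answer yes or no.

D₁ = 13, D₂ = 13
river cycle of f (length 2): (1, 3, -1), (-1, 3, 1)
river cycle of g (length 2): (1, 3, -1), (-1, 3, 1)
cycles coincide ⇒ equivalent

yes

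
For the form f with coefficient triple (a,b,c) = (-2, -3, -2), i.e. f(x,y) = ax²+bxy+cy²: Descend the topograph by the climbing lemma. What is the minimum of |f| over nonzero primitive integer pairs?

translate: b→-1 (≡3 mod 4), so (2,3,2)→(2,-1,1)
flip: (2,-1,1)→(1,1,2)
reduced (well bottom): (1,1,2) with a≤c, −a<b≤a
well minimum |f| = |-1| = 1 (negative-definite)

1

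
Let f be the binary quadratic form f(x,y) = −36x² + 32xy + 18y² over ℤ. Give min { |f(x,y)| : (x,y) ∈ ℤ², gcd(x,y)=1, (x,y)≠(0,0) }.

river: ρ → (18,40,-28)
river: ρ → (-28,16,30)
river: ρ → (30,44,-14)
river: ρ → (-14,40,36)
river: ρ → (36,32,-18)
river: ρ → (-18,40,28)
river: ρ → (28,16,-30)
river: ρ → (-30,44,14)
river: ρ → (14,40,-36)
river: ρ → (-36,32,18)
closes: descent 0, river 10
min |a| on river = 14

14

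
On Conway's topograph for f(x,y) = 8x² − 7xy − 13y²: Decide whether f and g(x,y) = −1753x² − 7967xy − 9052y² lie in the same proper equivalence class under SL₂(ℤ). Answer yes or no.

D₁ = 465, D₂ = 465
river cycle of f (length 10): (-13, 7, 8), (8, 9, -12), (-12, 15, 5), (5, 15, -12), (-12, 9, 8), (8, 7, -13), (-13, 19, 2), (2, 21, -3), (-3, 21, 2), (2, 19, -13)
river cycle of g (length 10): (-13, 7, 8), (8, 9, -12), (-12, 15, 5), (5, 15, -12), (-12, 9, 8), (8, 7, -13), (-13, 19, 2), (2, 21, -3), (-3, 21, 2), (2, 19, -13)
cycles coincide ⇒ equivalent

yes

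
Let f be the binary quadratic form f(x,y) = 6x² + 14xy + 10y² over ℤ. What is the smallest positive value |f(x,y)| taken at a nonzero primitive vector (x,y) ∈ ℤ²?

translate: b→2 (≡14 mod 12), so (6,14,10)→(6,2,2)
flip: (6,2,2)→(2,-2,6)
translate: b→2 (≡-2 mod 4), so (2,-2,6)→(2,2,6)
reduced (well bottom): (2,2,6) with a≤c, −a<b≤a
well minimum = a = 2

2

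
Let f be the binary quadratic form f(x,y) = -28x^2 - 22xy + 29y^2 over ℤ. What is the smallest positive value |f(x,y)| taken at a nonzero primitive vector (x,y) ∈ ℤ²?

descent: ρ → (29,22,-28)  [lands on river]
river: ρ → (-28,34,23)
river: ρ → (23,58,-4)
river: ρ → (-4,54,51)
river: ρ → (51,48,-7)
river: ρ → (-7,50,44)
river: ρ → (44,38,-13)
river: ρ → (-13,40,41)
river: ρ → (41,42,-12)
river: ρ → (-12,54,17)
river: ρ → (17,48,-21)
river: ρ → (-21,36,29)
closes: descent 1, river 12
min |a| on river = 4

4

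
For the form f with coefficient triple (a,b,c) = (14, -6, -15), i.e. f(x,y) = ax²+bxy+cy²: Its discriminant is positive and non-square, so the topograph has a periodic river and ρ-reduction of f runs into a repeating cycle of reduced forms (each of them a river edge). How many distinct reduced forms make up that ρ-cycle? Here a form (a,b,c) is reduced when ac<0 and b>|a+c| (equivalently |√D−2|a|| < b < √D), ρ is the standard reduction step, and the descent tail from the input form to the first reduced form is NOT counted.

D = 876, ⌊√D⌋ = 29
descent: ρ → (-15,6,14)  [lands on river]
river: ρ → (14,22,-7)
river: ρ → (-7,20,17)
river: ρ → (17,14,-10)
river: ρ → (-10,26,5)
river: ρ → (5,24,-15)
ρ-cycle length = 6 (tail of 1 descent step not counted)

6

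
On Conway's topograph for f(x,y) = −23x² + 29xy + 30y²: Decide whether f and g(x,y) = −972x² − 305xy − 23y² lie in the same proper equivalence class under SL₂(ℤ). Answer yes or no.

D₁ = 3601, D₂ = 3601
river cycle of f (length 10): (30, 31, -22), (-22, 57, 4), (4, 55, -36), (-36, 17, 23), (23, 29, -30), (-30, 31, 22), (22, 57, -4), (-4, 55, 36), (36, 17, -23), (-23, 29, 30)
river cycle of g (length 10): (-23, 29, 30), (30, 31, -22), (-22, 57, 4), (4, 55, -36), (-36, 17, 23), (23, 29, -30), (-30, 31, 22), (22, 57, -4), (-4, 55, 36), (36, 17, -23)
cycles coincide ⇒ equivalent

yes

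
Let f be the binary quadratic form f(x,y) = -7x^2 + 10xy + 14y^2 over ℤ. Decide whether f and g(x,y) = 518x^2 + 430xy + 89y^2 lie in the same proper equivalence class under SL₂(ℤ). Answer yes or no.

D₁ = 492, D₂ = 492
river cycle of f (length 6): (14, 18, -3), (-3, 18, 14), (14, 10, -7), (-7, 18, 6), (6, 18, -7), (-7, 10, 14)
river cycle of g (length 6): (14, 18, -3), (-3, 18, 14), (14, 10, -7), (-7, 18, 6), (6, 18, -7), (-7, 10, 14)
cycles coincide ⇒ equivalent

yes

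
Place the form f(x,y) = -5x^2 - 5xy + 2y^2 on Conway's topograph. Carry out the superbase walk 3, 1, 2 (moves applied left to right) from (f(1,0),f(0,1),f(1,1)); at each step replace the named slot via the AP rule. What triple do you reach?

start (-5,2,-8) = (f(1,0),f(0,1),f(1,1))
replace slot 3: 2·((-5)+2) − (-8) = 2 → (-5,2,2)
replace slot 1: 2·(2+2) − (-5) = 13 → (13,2,2)
replace slot 2: 2·(13+2) − 2 = 28 → (13,28,2)

13,28,2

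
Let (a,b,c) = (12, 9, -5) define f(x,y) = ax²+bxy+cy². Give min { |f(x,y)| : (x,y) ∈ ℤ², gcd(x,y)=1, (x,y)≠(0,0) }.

river: ρ → (-5,11,10)
river: ρ → (10,9,-6)
river: ρ → (-6,15,4)
river: ρ → (4,17,-2)
river: ρ → (-2,15,12)
river: ρ → (12,9,-5)
closes: descent 0, river 6
min |a| on river = 2

2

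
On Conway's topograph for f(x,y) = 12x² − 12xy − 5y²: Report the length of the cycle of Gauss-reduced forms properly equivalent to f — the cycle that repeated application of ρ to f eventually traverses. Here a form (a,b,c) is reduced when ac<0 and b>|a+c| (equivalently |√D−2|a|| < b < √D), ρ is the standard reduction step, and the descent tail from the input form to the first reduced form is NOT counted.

D = 384, ⌊√D⌋ = 19
descent: ρ → (-5,12,12)  [lands on river]
river: ρ → (12,12,-5)
river: ρ → (-5,18,3)
river: ρ → (3,18,-5)
ρ-cycle length = 4 (tail of 1 descent step not counted)

4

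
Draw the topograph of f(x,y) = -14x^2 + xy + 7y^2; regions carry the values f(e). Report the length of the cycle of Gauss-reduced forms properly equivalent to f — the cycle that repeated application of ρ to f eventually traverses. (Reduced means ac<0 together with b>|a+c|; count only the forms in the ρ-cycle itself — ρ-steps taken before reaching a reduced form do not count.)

D = 393, ⌊√D⌋ = 19
descent: ρ → (7,13,-8)  [lands on river]
river: ρ → (-8,19,1)
river: ρ → (1,19,-8)
river: ρ → (-8,13,7)
river: ρ → (7,15,-6)
river: ρ → (-6,9,13)
river: ρ → (13,17,-2)
river: ρ → (-2,19,4)
river: ρ → (4,13,-14)
river: ρ → (-14,15,3)
river: ρ → (3,15,-14)
river: ρ → (-14,13,4)
river: ρ → (4,19,-2)
river: ρ → (-2,17,13)
river: ρ → (13,9,-6)
river: ρ → (-6,15,7)
ρ-cycle length = 16 (tail of 1 descent step not counted)

16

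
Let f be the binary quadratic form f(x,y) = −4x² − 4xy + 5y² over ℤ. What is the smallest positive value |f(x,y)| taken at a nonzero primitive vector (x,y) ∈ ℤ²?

descent: ρ → (5,4,-4)  [lands on river]
river: ρ → (-4,4,5)
river: ρ → (5,6,-3)
river: ρ → (-3,6,5)
closes: descent 1, river 4
min |a| on river = 3

3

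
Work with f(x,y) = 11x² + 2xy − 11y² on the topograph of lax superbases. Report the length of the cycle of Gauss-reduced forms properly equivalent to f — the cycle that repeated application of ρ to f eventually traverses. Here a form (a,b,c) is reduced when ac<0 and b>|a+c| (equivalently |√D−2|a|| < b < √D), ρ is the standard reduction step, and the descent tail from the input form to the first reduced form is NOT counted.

D = 488, ⌊√D⌋ = 22
river: ρ → (-11,20,2)
river: ρ → (2,20,-11)
river: ρ → (-11,2,11)
river: ρ → (11,20,-2)
river: ρ → (-2,20,11)
river: ρ → (11,2,-11)
ρ-cycle length = 6 (tail of 0 descent steps not counted)

6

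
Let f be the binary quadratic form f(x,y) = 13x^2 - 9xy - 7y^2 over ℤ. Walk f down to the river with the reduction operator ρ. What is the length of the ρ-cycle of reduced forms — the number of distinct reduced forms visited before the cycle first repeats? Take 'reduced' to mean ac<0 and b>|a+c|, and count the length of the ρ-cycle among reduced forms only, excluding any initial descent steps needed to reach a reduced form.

D = 445, ⌊√D⌋ = 21
descent: ρ → (-7,9,13)  [lands on river]
river: ρ → (13,17,-3)
river: ρ → (-3,19,7)
river: ρ → (7,9,-13)
river: ρ → (-13,17,3)
river: ρ → (3,19,-7)
ρ-cycle length = 6 (tail of 1 descent step not counted)

6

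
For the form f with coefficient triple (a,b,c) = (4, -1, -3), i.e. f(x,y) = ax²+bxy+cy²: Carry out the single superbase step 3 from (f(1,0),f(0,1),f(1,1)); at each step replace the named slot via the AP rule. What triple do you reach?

start (4,-3,0) = (f(1,0),f(0,1),f(1,1))
replace slot 3: 2·(4+(-3)) − 0 = 2 → (4,-3,2)

4,-3,2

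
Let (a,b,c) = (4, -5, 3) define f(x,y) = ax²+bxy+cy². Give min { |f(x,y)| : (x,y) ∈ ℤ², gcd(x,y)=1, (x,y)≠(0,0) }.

translate: b→3 (≡-5 mod 8), so (4,-5,3)→(4,3,2)
flip: (4,3,2)→(2,-3,4)
translate: b→1 (≡-3 mod 4), so (2,-3,4)→(2,1,3)
reduced (well bottom): (2,1,3) with a≤c, −a<b≤a
well minimum = a = 2

2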